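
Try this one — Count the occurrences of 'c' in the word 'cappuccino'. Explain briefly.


Letter 'c' in 'cappuccino': found at position(s) 1, 6, 7 = 3 occurrence(s).

3


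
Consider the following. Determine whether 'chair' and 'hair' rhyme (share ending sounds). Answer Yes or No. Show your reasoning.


Rime (stressed vowel + following sounds) of 'chair': -air = /ɛər/
Rime of 'hair': -air = /ɛər/
/ɛər/ and /ɛər/ are the same ending sound, so the words rhyme.

Yes


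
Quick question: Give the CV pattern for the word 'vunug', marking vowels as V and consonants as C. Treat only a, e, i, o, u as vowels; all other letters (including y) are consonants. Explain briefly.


Letter mapping: v = C, u = V, n = C, u = V, g = C.

CVCVC


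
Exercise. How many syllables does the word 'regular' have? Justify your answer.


Break 'regular' into syllables: reg-u-lar -> reg | u | lar = 3 syllables

3 syllables


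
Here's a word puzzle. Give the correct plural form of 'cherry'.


Apply rule: Change -y to -ies (consonant + y). 'cherry' becomes 'cherries'.

cherries


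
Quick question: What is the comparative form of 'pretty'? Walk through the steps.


Apply comparative formation (consonant + y: change y to i, add -er): 'pretty' -> 'prettier'.

prettier


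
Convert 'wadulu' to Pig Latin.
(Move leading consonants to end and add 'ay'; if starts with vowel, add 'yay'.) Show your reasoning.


'wadulu': move consonant cluster 'w' to end and add 'ay': 'aduluway'.

aduluway


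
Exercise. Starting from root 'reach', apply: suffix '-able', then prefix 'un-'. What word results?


Step 1: Add suffix '-able' to 'reach' = 'reachable'
Step 2: Add prefix 'un-' to 'reachable' = 'unreachable'

unreachable


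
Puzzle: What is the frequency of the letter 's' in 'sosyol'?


Letter 's' in 'sosyol': found at position(s) 1, 3 = 2 occurrence(s).

2


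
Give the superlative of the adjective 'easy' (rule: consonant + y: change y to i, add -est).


Apply superlative formation (consonant + y: change y to i, add -est): 'easy' -> 'easiest'.

easiest


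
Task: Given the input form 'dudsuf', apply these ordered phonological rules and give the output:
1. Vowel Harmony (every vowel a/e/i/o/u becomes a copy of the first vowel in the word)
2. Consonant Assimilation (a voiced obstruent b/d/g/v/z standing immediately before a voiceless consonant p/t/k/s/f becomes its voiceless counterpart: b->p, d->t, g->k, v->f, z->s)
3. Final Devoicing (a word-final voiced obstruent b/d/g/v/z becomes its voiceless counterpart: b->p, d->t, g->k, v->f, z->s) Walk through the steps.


Starting form: 'dudsuf'
Rule 1: Vowel Harmony: all vowels already match. No change.
Rule 2: Consonant Assimilation: voiced obstruent before voiceless consonant becomes voiceless ('ds' -> 'ts'). 'dudsuf' -> 'dutsuf'
Rule 3: Final Devoicing: final consonant 'f' is not one of the voiced obstruents b/d/g/v/z. No change.
Final form: 'dutsuf'

dutsuf


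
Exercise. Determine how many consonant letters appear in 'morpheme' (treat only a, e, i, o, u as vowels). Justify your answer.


Consonants in 'morpheme': m, r, p, h, m = 5 consonants.

5


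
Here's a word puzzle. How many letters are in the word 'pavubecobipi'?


Spell out 'pavubecobipi' and number each letter: p(1), a(2), v(3), u(4), b(5), e(6), c(7), o(8), b(9), i(10), p(11), i(12). Total: 12 letters.

12


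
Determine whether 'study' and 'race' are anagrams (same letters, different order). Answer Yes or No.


Sorted letters of 'study': 'dstuy'
Sorted letters of 'race': 'acer'
They do not match.

No


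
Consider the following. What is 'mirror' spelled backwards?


Reverse 'mirror' character by character: 'rorrim'.

rorrim


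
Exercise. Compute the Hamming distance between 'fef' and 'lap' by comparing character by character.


Alignment:
Position 1: 'f' vs 'l' = DIFFER
Position 2: 'e' vs 'a' = DIFFER
Position 3: 'f' vs 'p' = DIFFER
Total differences: 3

3


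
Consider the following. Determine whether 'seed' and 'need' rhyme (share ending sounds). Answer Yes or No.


Rime (stressed vowel + following sounds) of 'seed': -eed = /iːd/
Rime of 'need': -eed = /iːd/
/iːd/ and /iːd/ are the same ending sound, so the words rhyme.

Yes


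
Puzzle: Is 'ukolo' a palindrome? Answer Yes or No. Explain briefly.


Forward: 'ukolo'
Reversed: 'oloku'
They differ.

No


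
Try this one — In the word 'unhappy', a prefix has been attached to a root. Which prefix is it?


The word 'unhappy' = 'un' (prefix) + 'happy' (root). The prefix is 'un'.

un


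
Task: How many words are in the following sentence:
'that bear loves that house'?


Split into words: that | bear | loves | that | house = 5 words.

5


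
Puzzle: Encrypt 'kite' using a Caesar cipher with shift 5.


Shift each letter by 5: k -> p, i -> n, t -> y, e -> j. Result: 'pnyj'.

pnyj


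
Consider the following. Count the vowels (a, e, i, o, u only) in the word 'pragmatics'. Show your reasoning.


Vowels in 'pragmatics': a, a, i = 3 vowels.

3


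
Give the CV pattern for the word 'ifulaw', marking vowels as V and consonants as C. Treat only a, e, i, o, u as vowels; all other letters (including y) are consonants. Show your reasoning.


Letter mapping: i = V, f = C, u = V, l = C, a = V, w = C.

VCVCVC


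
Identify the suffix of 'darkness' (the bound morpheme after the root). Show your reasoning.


The word 'darkness' = 'dark' (root) + '-ness' (suffix). The suffix is '-ness'.

ness


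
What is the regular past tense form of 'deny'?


Apply rule: Change -y to -ied. 'deny' becomes 'denied'.

denied


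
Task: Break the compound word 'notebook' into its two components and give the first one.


Split 'notebook' into 'note' + 'book'. The first part is 'note'.

note


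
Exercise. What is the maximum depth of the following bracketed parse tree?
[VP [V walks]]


Count bracket nesting levels:
'[' at pos 0: depth = 1
'[' at pos 4: depth = 2
Maximum depth reached: 2

2


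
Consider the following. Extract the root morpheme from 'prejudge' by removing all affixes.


Remove prefix 'pre' from 'prejudge' to get root 'judge'.

judge


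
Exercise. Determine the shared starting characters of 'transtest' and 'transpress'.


Compare from the start: 5 characters match: 'trans'. Mismatch at position 6: 't' vs 'p'.

trans


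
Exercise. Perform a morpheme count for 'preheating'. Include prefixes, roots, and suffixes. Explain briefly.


Decomposition: pre- (prefix) + heat (root) + -ing (suffix) = 3 morpheme(s)

3 morphemes


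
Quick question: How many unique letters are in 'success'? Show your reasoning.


Unique letters in 'success': {c, e, s, u} = 4 distinct letters.

4


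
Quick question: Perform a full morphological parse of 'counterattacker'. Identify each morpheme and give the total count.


Step 1: Identify prefix: 'counter' (meaning: against)
Step 2: Identify root: 'attack'
Step 3: Identify suffix(es): 'er'
Decomposition: counter- (prefix: against) + attack (root) + -er (suffix: one who)
Total morphemes: 3

3 morphemes (counter- (prefix: against) + attack (root) + -er (suffix: one who))


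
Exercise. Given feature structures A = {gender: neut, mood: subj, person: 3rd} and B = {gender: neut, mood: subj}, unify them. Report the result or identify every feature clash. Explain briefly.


Compare features:
gender: A=neut vs B=neut -> unified: neut
mood: A=subj vs B=subj -> unified: subj
person: A=3rd vs B=_ -> unified: 3rd
No clashes found.

Unified: {gender: neut, mood: subj, person: 3rd}


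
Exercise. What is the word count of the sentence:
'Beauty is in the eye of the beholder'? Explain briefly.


Split into words: Beauty | is | in | the | eye | of | the | beholder = 8 words.

8


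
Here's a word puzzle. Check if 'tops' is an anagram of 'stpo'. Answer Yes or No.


Sorted letters of 'tops': 'opst'
Sorted letters of 'stpo': 'opst'
They match.

Yes


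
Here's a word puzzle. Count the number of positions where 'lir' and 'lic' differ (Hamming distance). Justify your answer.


Alignment:
Position 1: 'l' vs 'l' = match
Position 2: 'i' vs 'i' = match
Position 3: 'r' vs 'c' = DIFFER
Total differences: 1

1


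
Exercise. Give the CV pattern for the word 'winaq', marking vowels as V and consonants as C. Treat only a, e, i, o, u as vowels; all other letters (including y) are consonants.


Letter mapping: w = C, i = V, n = C, a = V, q = C.

CVCVC


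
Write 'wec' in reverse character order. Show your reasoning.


Reverse 'wec' character by character: 'cew'.

cew


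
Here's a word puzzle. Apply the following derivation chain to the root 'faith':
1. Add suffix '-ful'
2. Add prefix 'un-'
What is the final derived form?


Step 1: Add suffix '-ful' to 'faith' = 'faithful'
Step 2: Add prefix 'un-' to 'faithful' = 'unfaithful'

unfaithful


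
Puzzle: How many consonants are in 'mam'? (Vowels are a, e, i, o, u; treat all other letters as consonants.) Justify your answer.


Consonants in 'mam': m, m = 2 consonants.

2


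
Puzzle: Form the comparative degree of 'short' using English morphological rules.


Apply comparative formation (add -er): 'short' -> 'shorter'.

shorter


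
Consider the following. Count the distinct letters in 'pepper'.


Unique letters in 'pepper': {e, p, r} = 3 distinct letters.

3


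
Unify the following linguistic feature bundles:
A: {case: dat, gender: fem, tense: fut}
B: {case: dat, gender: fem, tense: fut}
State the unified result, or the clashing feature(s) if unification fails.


Compare features:
case: A=dat vs B=dat -> unified: dat
gender: A=fem vs B=fem -> unified: fem
tense: A=fut vs B=fut -> unified: fut
No clashes found.

Unified: {case: dat, gender: fem, tense: fut}


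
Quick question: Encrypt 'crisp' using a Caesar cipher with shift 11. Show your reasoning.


Shift each letter by 11: c -> n, r -> c, i -> t, s -> d, p -> a. Result: 'nctda'.

nctda


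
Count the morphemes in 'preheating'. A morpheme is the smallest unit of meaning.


Decomposition: pre- (prefix) + heat (root) + -ing (suffix) = 3 morpheme(s)

3 morphemes


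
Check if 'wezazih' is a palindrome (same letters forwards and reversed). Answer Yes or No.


Forward: 'wezazih'
Reversed: 'hizazew'
They differ.

No


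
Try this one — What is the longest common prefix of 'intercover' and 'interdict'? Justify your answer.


Compare from the start: 5 characters match: 'inter'. Mismatch at position 6: 'c' vs 'd'.

inter


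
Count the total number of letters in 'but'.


Spell out 'but' and number each letter: b(1), u(2), t(3). Total: 3 letters.

3


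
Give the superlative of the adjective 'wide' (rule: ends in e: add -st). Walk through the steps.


Apply superlative formation (ends in e: add -st): 'wide' -> 'widest'.

widest


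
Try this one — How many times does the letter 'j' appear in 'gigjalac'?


Letter 'j' in 'gigjalac': found at position(s) 4 = 1 occurrence(s).

1


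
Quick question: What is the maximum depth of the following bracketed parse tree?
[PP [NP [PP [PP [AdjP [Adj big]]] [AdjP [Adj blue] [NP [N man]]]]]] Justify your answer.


Count bracket nesting levels:
'[' at pos 0: depth = 1
'[' at pos 4: depth = 2
'[' at pos 8: depth = 3
'[' at pos 12: depth = 4
'[' at pos 16: depth = 5
'[' at pos 22: depth = 6
'[' at pos 34: depth = 4
'[' at pos 40: depth = 5
'[' at pos 51: depth = 5
'[' at pos 55: depth = 6
Maximum depth reached: 6

6


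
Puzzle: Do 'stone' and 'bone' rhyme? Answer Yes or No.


Rime (stressed vowel + following sounds) of 'stone': -one = /oʊn/
Rime of 'bone': -one = /oʊn/
/oʊn/ and /oʊn/ are the same ending sound, so the words rhyme.

Yes


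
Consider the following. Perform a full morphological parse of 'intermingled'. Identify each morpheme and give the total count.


Step 1: Identify prefix: 'inter' (meaning: between)
Step 2: Identify root: 'mingle'
Step 3: Identify suffix(es): 'ed'
Decomposition: inter- (prefix: between) + mingle (root) + -ed (suffix: past)
Total morphemes: 3

3 morphemes (inter- (prefix: between) + mingle (root) + -ed (suffix: past))


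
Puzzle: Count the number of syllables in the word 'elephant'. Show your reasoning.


Break 'elephant' into syllables: el-e-phant -> el | e | phant = 3 syllables

3 syllables


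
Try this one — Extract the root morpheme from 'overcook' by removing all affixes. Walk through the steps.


Remove prefix 'over' from 'overcook' to get root 'cook'.

cook


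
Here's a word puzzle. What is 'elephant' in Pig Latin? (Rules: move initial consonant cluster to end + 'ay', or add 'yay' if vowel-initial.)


'elephant' starts with a vowel, so add 'yay': 'elephantyay'.

elephantyay


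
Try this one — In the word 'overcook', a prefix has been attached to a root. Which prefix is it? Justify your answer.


The word 'overcook' = 'over' (prefix) + 'cook' (root). The prefix is 'over'.

over


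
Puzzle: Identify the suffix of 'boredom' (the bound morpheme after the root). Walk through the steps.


The word 'boredom' = 'bore' (root) + '-dom' (suffix). The suffix is '-dom'.

dom


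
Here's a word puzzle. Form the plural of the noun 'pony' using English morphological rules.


Apply rule: Change -y to -ies (consonant + y). 'pony' becomes 'ponies'.

ponies


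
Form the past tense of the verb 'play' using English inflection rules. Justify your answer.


Apply rule: Add -ed. 'play' becomes 'played'.

played


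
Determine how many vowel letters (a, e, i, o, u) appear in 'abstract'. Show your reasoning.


Vowels in 'abstract': a, a = 2 vowels.

2


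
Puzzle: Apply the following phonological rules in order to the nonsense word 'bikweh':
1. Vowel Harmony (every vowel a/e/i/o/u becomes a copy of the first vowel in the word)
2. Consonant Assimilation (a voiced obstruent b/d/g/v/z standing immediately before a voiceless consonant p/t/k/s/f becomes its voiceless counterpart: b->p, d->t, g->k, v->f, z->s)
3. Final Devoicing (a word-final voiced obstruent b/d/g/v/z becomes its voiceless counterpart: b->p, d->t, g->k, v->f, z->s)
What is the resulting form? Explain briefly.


Starting form: 'bikweh'
Rule 1: Vowel Harmony: all vowels become 'i' (matching first vowel). 'bikweh' -> 'bikwih'
Rule 2: Consonant Assimilation: no voiced obstruent (b/d/g/v/z) stands immediately before a voiceless consonant (p/t/k/s/f). No change.
Rule 3: Final Devoicing: final consonant 'h' is not one of the voiced obstruents b/d/g/v/z. No change.
Final form: 'bikwih'

bikwih


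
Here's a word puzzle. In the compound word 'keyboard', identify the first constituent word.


Split 'keyboard' into 'key' + 'board'. The first part is 'key'.

key


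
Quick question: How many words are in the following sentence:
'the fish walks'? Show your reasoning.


Split into words: the | fish | walks = 3 words.

3


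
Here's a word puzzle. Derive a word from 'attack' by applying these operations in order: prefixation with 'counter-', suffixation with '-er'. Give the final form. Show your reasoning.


Step 1: Add prefix 'counter-' to 'attack' = 'counterattack'
Step 2: Add suffix '-er' to 'counterattack' = 'counterattacker'

counterattacker


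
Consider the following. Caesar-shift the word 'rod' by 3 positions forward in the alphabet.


Shift each letter by 3: r -> u, o -> r, d -> g. Result: 'urg'.

urg


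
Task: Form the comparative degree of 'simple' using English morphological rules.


Apply comparative formation (ends in e: add -r): 'simple' -> 'simpler'.

simpler


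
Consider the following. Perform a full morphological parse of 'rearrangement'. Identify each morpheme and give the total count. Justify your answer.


Step 1: Identify prefix: 're' (meaning: again)
Step 2: Identify root: 'arrange'
Step 3: Identify suffix(es): 'ment'
Decomposition: re- (prefix: again) + arrange (root) + -ment (suffix: action/result)
Total morphemes: 3

3 morphemes (re- (prefix: again) + arrange (root) + -ment (suffix: action/result))


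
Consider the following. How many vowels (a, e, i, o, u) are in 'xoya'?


Vowels in 'xoya': o, a = 2 vowels.

2


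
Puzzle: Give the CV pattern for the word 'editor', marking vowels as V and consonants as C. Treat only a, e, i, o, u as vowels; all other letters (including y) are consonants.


Letter mapping: e = V, d = C, i = V, t = C, o = V, r = C.

VCVCVC


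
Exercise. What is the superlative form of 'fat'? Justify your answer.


Apply superlative formation (double final consonant, add -est): 'fat' -> 'fattest'.

fattest


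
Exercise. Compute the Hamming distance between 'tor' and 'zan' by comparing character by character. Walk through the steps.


Alignment:
Position 1: 't' vs 'z' = DIFFER
Position 2: 'o' vs 'a' = DIFFER
Position 3: 'r' vs 'n' = DIFFER
Total differences: 3

3


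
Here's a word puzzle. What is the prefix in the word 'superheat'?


The word 'superheat' = 'super' (prefix) + 'heat' (root). The prefix is 'super'.

super


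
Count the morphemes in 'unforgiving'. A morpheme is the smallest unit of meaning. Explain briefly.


Decomposition: un- (prefix) + forgive (root) + -ing (suffix) = 3 morpheme(s)

3 morphemes


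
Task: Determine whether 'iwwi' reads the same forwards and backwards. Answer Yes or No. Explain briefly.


Forward: 'iwwi'
Reversed: 'iwwi'
They are identical.

Yes


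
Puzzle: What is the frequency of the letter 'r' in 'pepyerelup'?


Letter 'r' in 'pepyerelup': found at position(s) 6 = 1 occurrence(s).

1


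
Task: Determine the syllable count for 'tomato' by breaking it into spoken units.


Break 'tomato' into syllables: to-ma-to -> to | ma | to = 3 syllables

3 syllables


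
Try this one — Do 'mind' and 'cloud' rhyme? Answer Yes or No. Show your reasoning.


Rime (stressed vowel + following sounds) of 'mind': -ind = /aɪnd/
Rime of 'cloud': -oud = /aʊd/
/aɪnd/ and /aʊd/ are different ending sounds, so the words do not rhyme.

No


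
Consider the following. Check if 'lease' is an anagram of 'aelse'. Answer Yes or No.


Sorted letters of 'lease': 'aeels'
Sorted letters of 'aelse': 'aeels'
They match.

Yes


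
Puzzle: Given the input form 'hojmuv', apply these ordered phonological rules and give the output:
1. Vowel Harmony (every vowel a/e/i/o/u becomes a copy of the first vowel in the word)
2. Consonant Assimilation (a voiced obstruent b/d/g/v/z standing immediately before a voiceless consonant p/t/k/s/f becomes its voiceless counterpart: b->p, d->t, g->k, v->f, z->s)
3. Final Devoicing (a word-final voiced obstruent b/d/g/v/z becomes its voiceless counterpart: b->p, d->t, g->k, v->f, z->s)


Starting form: 'hojmuv'
Rule 1: Vowel Harmony: all vowels become 'o' (matching first vowel). 'hojmuv' -> 'hojmov'
Rule 2: Consonant Assimilation: no voiced obstruent (b/d/g/v/z) stands immediately before a voiceless consonant (p/t/k/s/f). No change.
Rule 3: Final Devoicing: word-final voiced obstruent 'v' becomes voiceless 'f'. 'hojmov' -> 'hojmof'
Final form: 'hojmof'

hojmof


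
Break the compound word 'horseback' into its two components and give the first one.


Split 'horseback' into 'horse' + 'back'. The first part is 'horse'.

horse


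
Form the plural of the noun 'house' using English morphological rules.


Apply rule: Add -s. 'house' becomes 'houses'.

houses


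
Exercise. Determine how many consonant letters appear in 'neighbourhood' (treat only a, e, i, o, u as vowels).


Consonants in 'neighbourhood': n, g, h, b, r, h, d = 7 consonants.

7


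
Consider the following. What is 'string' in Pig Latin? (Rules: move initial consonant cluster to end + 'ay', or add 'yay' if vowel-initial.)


'string': move consonant cluster 'str' to end and add 'ay': 'ingstray'.

ingstray


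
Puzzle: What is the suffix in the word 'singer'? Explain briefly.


The word 'singer' = 'sing' (root) + '-er' (suffix). The suffix is '-er'.

er


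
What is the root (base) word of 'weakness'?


Remove suffix '-ness' from 'weakness' to get root 'weak'.

weak


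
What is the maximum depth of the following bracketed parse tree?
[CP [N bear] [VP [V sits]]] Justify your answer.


Count bracket nesting levels:
'[' at pos 0: depth = 1
'[' at pos 4: depth = 2
'[' at pos 13: depth = 2
'[' at pos 17: depth = 3
Maximum depth reached: 3

3


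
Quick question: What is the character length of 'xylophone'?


Spell out 'xylophone' and number each letter: x(1), y(2), l(3), o(4), p(5), h(6), o(7), n(8), e(9). Total: 9 letters.

9


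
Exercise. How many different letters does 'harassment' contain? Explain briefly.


Unique letters in 'harassment': {a, e, h, m, n, r, s, t} = 8 distinct letters.

8


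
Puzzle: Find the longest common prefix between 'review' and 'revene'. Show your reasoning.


Compare from the start: 3 characters match: 'rev'. Mismatch at position 4: 'i' vs 'e'.

rev


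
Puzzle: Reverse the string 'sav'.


Reverse 'sav' character by character: 'vas'.

vas


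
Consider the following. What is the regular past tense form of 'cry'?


Apply rule: Change -y to -ied. 'cry' becomes 'cried'.

cried


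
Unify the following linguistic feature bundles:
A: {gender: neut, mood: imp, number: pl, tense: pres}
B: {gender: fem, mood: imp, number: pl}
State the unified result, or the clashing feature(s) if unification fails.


Compare features:
gender: A=neut vs B=fem -> CLASH
mood: A=imp vs B=imp -> unified: imp
number: A=pl vs B=pl -> unified: pl
tense: A=pres vs B=_ -> unified: pres
Clash detected on feature 'gender' (neut vs fem); unification fails.

CLASH on 'gender' (neut vs fem)


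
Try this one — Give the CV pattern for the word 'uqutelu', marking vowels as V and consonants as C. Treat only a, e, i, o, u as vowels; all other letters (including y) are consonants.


Letter mapping: u = V, q = C, u = V, t = C, e = V, l = C, u = V.

VCVCVCV


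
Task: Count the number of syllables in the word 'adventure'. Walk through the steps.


Break 'adventure' into syllables: ad-ven-ture -> ad | ven | ture = 3 syllables

3 syllables


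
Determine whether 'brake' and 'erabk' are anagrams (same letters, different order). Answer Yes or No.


Sorted letters of 'brake': 'abekr'
Sorted letters of 'erabk': 'abekr'
They match.

Yes


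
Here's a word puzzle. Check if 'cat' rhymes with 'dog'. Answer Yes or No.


Rime (stressed vowel + following sounds) of 'cat': -at = /æt/
Rime of 'dog': -og = /ɒg/
/æt/ and /ɒg/ are different ending sounds, so the words do not rhyme.

No


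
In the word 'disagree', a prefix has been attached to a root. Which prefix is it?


The word 'disagree' = 'dis' (prefix) + 'agree' (root). The prefix is 'dis'.

dis


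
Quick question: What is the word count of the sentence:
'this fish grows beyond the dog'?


Split into words: this | fish | grows | beyond | the | dog = 6 words.

6


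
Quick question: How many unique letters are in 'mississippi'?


Unique letters in 'mississippi': {i, m, p, s} = 4 distinct letters.

4


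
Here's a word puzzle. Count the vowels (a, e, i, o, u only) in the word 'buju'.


Vowels in 'buju': u, u = 2 vowels.

2


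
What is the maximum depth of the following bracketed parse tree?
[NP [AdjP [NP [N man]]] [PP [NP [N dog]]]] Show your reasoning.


Count bracket nesting levels:
'[' at pos 0: depth = 1
'[' at pos 4: depth = 2
'[' at pos 10: depth = 3
'[' at pos 14: depth = 4
'[' at pos 24: depth = 2
'[' at pos 28: depth = 3
'[' at pos 32: depth = 4
Maximum depth reached: 4

4


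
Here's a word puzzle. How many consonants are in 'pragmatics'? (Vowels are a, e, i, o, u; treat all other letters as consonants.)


Consonants in 'pragmatics': p, r, g, m, t, c, s = 7 consonants.

7


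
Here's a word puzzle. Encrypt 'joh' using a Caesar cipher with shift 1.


Shift each letter by 1: j -> k, o -> p, h -> i. Result: 'kpi'.

kpi


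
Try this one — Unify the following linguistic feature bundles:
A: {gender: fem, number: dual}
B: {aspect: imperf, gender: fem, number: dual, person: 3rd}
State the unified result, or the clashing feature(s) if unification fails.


Compare features:
aspect: A=_ vs B=imperf -> unified: imperf
gender: A=fem vs B=fem -> unified: fem
number: A=dual vs B=dual -> unified: dual
person: A=_ vs B=3rd -> unified: 3rd
No clashes found.

Unified: {aspect: imperf, gender: fem, number: dual, person: 3rd}


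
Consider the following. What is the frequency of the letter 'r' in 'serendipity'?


Letter 'r' in 'serendipity': found at position(s) 3 = 1 occurrence(s).

1


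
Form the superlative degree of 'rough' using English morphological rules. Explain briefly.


Apply superlative formation (add -est): 'rough' -> 'roughest'.

roughest


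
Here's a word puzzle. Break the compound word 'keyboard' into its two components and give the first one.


Split 'keyboard' into 'key' + 'board'. The first part is 'key'.

key


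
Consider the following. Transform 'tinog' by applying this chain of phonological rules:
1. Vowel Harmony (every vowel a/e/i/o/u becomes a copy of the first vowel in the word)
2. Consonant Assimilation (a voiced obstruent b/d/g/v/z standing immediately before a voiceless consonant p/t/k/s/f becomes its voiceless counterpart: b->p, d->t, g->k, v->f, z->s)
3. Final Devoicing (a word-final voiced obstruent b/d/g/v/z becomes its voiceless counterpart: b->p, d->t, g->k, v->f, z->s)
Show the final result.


Starting form: 'tinog'
Rule 1: Vowel Harmony: all vowels become 'i' (matching first vowel). 'tinog' -> 'tinig'
Rule 2: Consonant Assimilation: no voiced obstruent (b/d/g/v/z) stands immediately before a voiceless consonant (p/t/k/s/f). No change.
Rule 3: Final Devoicing: word-final voiced obstruent 'g' becomes voiceless 'k'. 'tinig' -> 'tinik'
Final form: 'tinik'

tinik


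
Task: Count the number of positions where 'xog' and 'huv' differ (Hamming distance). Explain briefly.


Alignment:
Position 1: 'x' vs 'h' = DIFFER
Position 2: 'o' vs 'u' = DIFFER
Position 3: 'g' vs 'v' = DIFFER
Total differences: 3

3


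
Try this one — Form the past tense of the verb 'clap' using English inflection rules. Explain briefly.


Apply rule: Double final consonant and add -ed. 'clap' becomes 'clapped'.

clapped


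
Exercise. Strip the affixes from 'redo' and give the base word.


Remove prefix 're' from 'redo' to get root 'do'.

do


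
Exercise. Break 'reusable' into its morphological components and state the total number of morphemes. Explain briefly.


Step 1: Identify prefix: 're' (meaning: again)
Step 2: Identify root: 'use'
Step 3: Identify suffix(es): 'able'
Decomposition: re- (prefix: again) + use (root) + -able (suffix: capable of)
Total morphemes: 3

3 morphemes (re- (prefix: again) + use (root) + -able (suffix: capable of))


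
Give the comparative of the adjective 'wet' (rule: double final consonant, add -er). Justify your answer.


Apply comparative formation (double final consonant, add -er): 'wet' -> 'wetter'.

wetter


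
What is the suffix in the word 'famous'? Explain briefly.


The word 'famous' = 'fame' (root) + '-ous' (suffix). The suffix is '-ous'.

ous


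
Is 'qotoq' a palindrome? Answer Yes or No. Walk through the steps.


Forward: 'qotoq'
Reversed: 'qotoq'
They are identical.

Yes


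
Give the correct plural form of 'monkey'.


Apply rule: Add -s. 'monkey' becomes 'monkeys'.

monkeys


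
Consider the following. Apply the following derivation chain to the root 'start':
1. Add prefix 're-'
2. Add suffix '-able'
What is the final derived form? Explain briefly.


Step 1: Add prefix 're-' to 'start' = 'restart'
Step 2: Add suffix '-able' to 'restart' = 'restartable'

restartable


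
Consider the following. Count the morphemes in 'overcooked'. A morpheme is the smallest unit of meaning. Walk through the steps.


Decomposition: over- (prefix) + cook (root) + -ed (suffix) = 3 morpheme(s)

3 morphemes


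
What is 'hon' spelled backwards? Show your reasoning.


Reverse 'hon' character by character: 'noh'.

noh


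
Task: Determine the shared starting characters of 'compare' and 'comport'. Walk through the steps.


Compare from the start: 4 characters match: 'comp'. Mismatch at position 5: 'a' vs 'o'.

comp


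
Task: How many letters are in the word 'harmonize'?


Spell out 'harmonize' and number each letter: h(1), a(2), r(3), m(4), o(5), n(6), i(7), z(8), e(9). Total: 9 letters.

9


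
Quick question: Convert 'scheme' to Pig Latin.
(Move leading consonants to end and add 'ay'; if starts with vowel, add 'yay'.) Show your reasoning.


'scheme': move consonant cluster 'sch' to end and add 'ay': 'emeschay'.

emeschay


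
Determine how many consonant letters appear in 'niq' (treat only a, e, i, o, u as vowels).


Consonants in 'niq': n, q = 2 consonants.

2


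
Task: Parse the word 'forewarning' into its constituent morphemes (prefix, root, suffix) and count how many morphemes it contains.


Step 1: Identify prefix: 'fore' (meaning: before/front)
Step 2: Identify root: 'warn'
Step 3: Identify suffix(es): 'ing'
Decomposition: fore- (prefix: before/front) + warn (root) + -ing (suffix: ongoing action)
Total morphemes: 3

3 morphemes (fore- (prefix: before/front) + warn (root) + -ing (suffix: ongoing action))


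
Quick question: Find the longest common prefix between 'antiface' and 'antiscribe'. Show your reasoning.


Compare from the start: 4 characters match: 'anti'. Mismatch at position 5: 'f' vs 's'.

anti


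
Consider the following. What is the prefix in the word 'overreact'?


The word 'overreact' = 'over' (prefix) + 'react' (root). The prefix is 'over'.

over


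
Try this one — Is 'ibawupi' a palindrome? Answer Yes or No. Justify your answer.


Forward: 'ibawupi'
Reversed: 'ipuwabi'
They differ.

No


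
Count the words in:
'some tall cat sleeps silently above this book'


Split into words: some | tall | cat | sleeps | silently | above | this | book = 8 words.

8


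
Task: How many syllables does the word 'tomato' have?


Break 'tomato' into syllables: to-ma-to -> to | ma | to = 3 syllables

3 syllables


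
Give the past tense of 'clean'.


Apply rule: Add -ed. 'clean' becomes 'cleaned'.

cleaned


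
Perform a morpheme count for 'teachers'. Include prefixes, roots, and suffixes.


Decomposition: teach (root) + -er (suffix) + -s (plural) = 3 morpheme(s)

3 morphemes


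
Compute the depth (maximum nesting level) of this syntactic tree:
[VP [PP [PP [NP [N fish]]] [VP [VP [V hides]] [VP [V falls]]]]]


Count bracket nesting levels:
'[' at pos 0: depth = 1
'[' at pos 4: depth = 2
'[' at pos 8: depth = 3
'[' at pos 12: depth = 4
'[' at pos 16: depth = 5
'[' at pos 27: depth = 3
'[' at pos 31: depth = 4
'[' at pos 35: depth = 5
'[' at pos 46: depth = 4
'[' at pos 50: depth = 5
Maximum depth reached: 5

5


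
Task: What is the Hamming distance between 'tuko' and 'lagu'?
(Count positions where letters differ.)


Alignment:
Position 1: 't' vs 'l' = DIFFER
Position 2: 'u' vs 'a' = DIFFER
Position 3: 'k' vs 'g' = DIFFER
Position 4: 'o' vs 'u' = DIFFER
Total differences: 4

4


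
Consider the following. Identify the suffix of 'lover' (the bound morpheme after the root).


The word 'lover' = 'love' (root) + '-er' (suffix). The suffix is '-er'.

er


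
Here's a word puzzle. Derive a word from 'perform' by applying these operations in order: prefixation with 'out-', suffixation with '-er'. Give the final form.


Step 1: Add prefix 'out-' to 'perform' = 'outperform'
Step 2: Add suffix '-er' to 'outperform' = 'outperformer'

outperformer


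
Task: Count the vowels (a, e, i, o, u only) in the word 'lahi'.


Vowels in 'lahi': a, i = 2 vowels.

2


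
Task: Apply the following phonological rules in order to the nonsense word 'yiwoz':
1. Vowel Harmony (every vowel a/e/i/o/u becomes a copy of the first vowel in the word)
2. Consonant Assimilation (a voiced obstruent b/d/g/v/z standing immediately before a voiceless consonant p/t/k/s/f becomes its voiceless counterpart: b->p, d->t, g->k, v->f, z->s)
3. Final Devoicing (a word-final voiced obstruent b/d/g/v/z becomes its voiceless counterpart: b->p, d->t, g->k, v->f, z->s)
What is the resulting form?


Starting form: 'yiwoz'
Rule 1: Vowel Harmony: all vowels become 'i' (matching first vowel). 'yiwoz' -> 'yiwiz'
Rule 2: Consonant Assimilation: no voiced obstruent (b/d/g/v/z) stands immediately before a voiceless consonant (p/t/k/s/f). No change.
Rule 3: Final Devoicing: word-final voiced obstruent 'z' becomes voiceless 's'. 'yiwiz' -> 'yiwis'
Final form: 'yiwis'

yiwis


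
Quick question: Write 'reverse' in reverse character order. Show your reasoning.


Reverse 'reverse' character by character: 'esrever'.

esrever


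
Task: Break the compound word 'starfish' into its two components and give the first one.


Split 'starfish' into 'star' + 'fish'. The first part is 'star'.

star


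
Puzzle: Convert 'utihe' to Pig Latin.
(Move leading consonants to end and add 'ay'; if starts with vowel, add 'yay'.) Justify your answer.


'utihe' starts with a vowel, so add 'yay': 'utiheyay'.

utiheyay


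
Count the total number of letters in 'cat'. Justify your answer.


Spell out 'cat' and number each letter: c(1), a(2), t(3). Total: 3 letters.

3


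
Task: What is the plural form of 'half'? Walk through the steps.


Apply rule: Change -f to -ves. 'half' becomes 'halves'.

halves


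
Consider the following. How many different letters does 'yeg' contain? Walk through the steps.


Unique letters in 'yeg': {e, g, y} = 3 distinct letters.

3


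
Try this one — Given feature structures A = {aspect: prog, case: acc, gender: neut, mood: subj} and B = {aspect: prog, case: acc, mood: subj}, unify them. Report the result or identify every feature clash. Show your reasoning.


Compare features:
aspect: A=prog vs B=prog -> unified: prog
case: A=acc vs B=acc -> unified: acc
gender: A=neut vs B=_ -> unified: neut
mood: A=subj vs B=subj -> unified: subj
No clashes found.

Unified: {aspect: prog, case: acc, gender: neut, mood: subj}


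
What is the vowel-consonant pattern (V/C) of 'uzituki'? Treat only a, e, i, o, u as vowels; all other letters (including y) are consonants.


Letter mapping: u = V, z = C, i = V, t = C, u = V, k = C, i = V.

VCVCVCV


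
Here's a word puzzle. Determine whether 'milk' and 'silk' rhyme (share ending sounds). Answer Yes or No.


Rime (stressed vowel + following sounds) of 'milk': -ilk = /ɪlk/
Rime of 'silk': -ilk = /ɪlk/
/ɪlk/ and /ɪlk/ are the same ending sound, so the words rhyme.

Yes


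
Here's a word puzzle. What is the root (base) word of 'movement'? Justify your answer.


Remove suffix '-ment' from 'movement' to get root 'move'.

move


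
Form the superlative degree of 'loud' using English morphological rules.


Apply superlative formation (add -est): 'loud' -> 'loudest'.

loudest


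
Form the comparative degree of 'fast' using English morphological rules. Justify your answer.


Apply comparative formation (add -er): 'fast' -> 'faster'.

faster


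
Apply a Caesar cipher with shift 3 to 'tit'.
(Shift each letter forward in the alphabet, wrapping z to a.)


Shift each letter by 3: t -> w, i -> l, t -> w. Result: 'wlw'.

wlw


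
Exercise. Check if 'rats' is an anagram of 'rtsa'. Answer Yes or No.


Sorted letters of 'rats': 'arst'
Sorted letters of 'rtsa': 'arst'
They match.

Yes


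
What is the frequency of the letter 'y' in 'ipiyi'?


Letter 'y' in 'ipiyi': found at position(s) 4 = 1 occurrence(s).

1


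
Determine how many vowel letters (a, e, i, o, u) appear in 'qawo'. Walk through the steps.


Vowels in 'qawo': a, o = 2 vowels.

2


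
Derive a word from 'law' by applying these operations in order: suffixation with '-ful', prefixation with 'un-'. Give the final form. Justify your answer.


Step 1: Add suffix '-ful' to 'law' = 'lawful'
Step 2: Add prefix 'un-' to 'lawful' = 'unlawful'

unlawful


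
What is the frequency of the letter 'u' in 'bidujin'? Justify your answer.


Letter 'u' in 'bidujin': found at position(s) 4 = 1 occurrence(s).

1


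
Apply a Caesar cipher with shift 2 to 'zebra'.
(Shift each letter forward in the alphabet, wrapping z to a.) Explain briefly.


Shift each letter by 2: z -> b, e -> g, b -> d, r -> t, a -> c. Result: 'bgdtc'.

bgdtc


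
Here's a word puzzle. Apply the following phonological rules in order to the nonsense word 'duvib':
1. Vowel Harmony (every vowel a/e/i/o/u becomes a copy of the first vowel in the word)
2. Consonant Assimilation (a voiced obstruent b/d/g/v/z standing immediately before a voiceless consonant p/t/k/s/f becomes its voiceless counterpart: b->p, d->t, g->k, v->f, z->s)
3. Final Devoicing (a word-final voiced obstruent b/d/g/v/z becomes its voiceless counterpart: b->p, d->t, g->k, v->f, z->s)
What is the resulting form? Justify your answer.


Starting form: 'duvib'
Rule 1: Vowel Harmony: all vowels become 'u' (matching first vowel). 'duvib' -> 'duvub'
Rule 2: Consonant Assimilation: no voiced obstruent (b/d/g/v/z) stands immediately before a voiceless consonant (p/t/k/s/f). No change.
Rule 3: Final Devoicing: word-final voiced obstruent 'b' becomes voiceless 'p'. 'duvub' -> 'duvup'
Final form: 'duvup'

duvup


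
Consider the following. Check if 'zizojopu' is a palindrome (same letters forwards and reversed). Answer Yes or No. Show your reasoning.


Forward: 'zizojopu'
Reversed: 'upojoziz'
They differ.

No


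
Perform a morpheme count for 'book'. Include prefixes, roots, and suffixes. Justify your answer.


Decomposition: book (free morpheme) = 1 morpheme(s)

1 morphemes


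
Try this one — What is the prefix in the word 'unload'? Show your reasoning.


The word 'unload' = 'un' (prefix) + 'load' (root). The prefix is 'un'.

un


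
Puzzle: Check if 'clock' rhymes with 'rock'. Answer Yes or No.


Rime (stressed vowel + following sounds) of 'clock': -ock = /ɒk/
Rime of 'rock': -ock = /ɒk/
/ɒk/ and /ɒk/ are the same ending sound, so the words rhyme.

Yes


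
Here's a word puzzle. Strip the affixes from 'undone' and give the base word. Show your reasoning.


Remove prefix 'un' from 'undone' to get root 'done'.

done


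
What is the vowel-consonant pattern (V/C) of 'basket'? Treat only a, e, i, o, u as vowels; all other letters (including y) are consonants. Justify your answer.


Letter mapping: b = C, a = V, s = C, k = C, e = V, t = C.

CVCCVC


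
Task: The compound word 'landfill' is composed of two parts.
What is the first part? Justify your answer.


Split 'landfill' into 'land' + 'fill'. The first part is 'land'.

land


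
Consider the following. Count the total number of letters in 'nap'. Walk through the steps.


Spell out 'nap' and number each letter: n(1), a(2), p(3). Total: 3 letters.

3


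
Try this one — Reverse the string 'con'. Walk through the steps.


Reverse 'con' character by character: 'noc'.

noc


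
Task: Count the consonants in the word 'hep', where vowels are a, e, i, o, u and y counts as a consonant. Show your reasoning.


Consonants in 'hep': h, p = 2 consonants.

2


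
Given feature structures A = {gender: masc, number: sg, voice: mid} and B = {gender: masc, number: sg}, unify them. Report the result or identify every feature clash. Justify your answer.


Compare features:
gender: A=masc vs B=masc -> unified: masc
number: A=sg vs B=sg -> unified: sg
voice: A=mid vs B=_ -> unified: mid
No clashes found.

Unified: {gender: masc, number: sg, voice: mid}
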